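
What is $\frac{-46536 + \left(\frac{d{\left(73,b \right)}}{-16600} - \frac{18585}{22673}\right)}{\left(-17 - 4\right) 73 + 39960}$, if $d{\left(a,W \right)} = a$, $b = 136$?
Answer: $- \frac{2502164035847}{2066119879800} \approx -1.211$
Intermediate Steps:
$\frac{-46536 + \left(\frac{d{\left(73,b \right)}}{-16600} - \frac{18585}{22673}\right)}{\left(-17 - 4\right) 73 + 39960} = \frac{-46536 + \left(\frac{73}{-16600} - \frac{18585}{22673}\right)}{\left(-17 - 4\right) 73 + 39960} = \frac{-46536 + \left(73 \left(- \frac{1}{16600}\right) - \frac{2655}{3239}\right)}{\left(-21\right) 73 + 39960} = \frac{-46536 - \frac{44309447}{53767400}}{-1533 + 39960} = \frac{-46536 - \frac{44309447}{53767400}}{38427} = \left(- \frac{2502164035847}{53767400}\right) \frac{1}{38427} = - \frac{2502164035847}{2066119879800}$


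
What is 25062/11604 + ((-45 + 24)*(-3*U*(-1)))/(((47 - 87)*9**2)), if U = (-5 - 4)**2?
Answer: 144461/38680 ≈ 3.7348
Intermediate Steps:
U = 81 (U = (-9)**2 = 81)
25062/11604 + ((-45 + 24)*(-3*U*(-1)))/(((47 - 87)*9**2)) = 25062/11604 + ((-45 + 24)*(-3*81*(-1)))/(((47 - 87)*9**2)) = 25062*(1/11604) + (-(-5103)*(-1))/((-40*81)) = 4177/1934 - 21*243/(-3240) = 4177/1934 - 5103*(-1/3240) = 4177/1934 + 63/40 = 144461/38680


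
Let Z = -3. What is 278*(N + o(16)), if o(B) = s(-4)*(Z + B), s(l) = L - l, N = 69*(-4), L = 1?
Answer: -58658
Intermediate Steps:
N = -276
s(l) = 1 - l
o(B) = -15 + 5*B (o(B) = (1 - 1*(-4))*(-3 + B) = (1 + 4)*(-3 + B) = 5*(-3 + B) = -15 + 5*B)
278*(N + o(16)) = 278*(-276 + (-15 + 5*16)) = 278*(-276 + (-15 + 80)) = 278*(-276 + 65) = 278*(-211) = -58658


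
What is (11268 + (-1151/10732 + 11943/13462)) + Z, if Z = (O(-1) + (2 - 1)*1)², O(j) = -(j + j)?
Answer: 814674025241/72237092 ≈ 11278.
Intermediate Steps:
O(j) = -2*j
Z = 9 (Z = (-2*(-1) + (2 - 1)*1)² = (2 + 1*1)² = (2 + 1)² = 3² = 9)
(11268 + (-1151/10732 + 11943/13462)) + Z = (11268 + (-1151/10732 + 11943/13462)) + 9 = (11268 + 56338757/72237092) + 9 = 814023891413/72237092 + 9 = 814674025241/72237092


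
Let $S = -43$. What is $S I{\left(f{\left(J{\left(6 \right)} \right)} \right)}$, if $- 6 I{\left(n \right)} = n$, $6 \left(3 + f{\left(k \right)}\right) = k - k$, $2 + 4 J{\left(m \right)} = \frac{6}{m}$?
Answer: $- \frac{43}{2} \approx -21.5$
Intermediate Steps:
$J{\left(m \right)} = - \frac{1}{2} + \frac{3}{2 m}$ ($J{\left(m \right)} = - \frac{1}{2} + \frac{6 \frac{1}{m}}{4} = - \frac{1}{2} + \frac{3}{2 m}$)
$f{\left(k \right)} = -3$ ($f{\left(k \right)} = -3 + \frac{k - k}{6} = -3 + \frac{1}{6} \cdot 0 = -3 + 0 = -3$)
$I{\left(n \right)} = - \frac{n}{6}$
$S I{\left(f{\left(J{\left(6 \right)} \right)} \right)} = - 43 \left(\left(- \frac{1}{6}\right) \left(-3\right)\right) = \left(-43\right) \frac{1}{2} = - \frac{43}{2}$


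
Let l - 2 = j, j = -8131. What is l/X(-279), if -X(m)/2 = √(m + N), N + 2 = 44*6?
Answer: -8129*I*√17/34 ≈ -985.79*I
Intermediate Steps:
N = 262 (N = -2 + 44*6 = -2 + 264 = 262)
X(m) = -2*√(262 + m) (X(m) = -2*√(m + 262) = -2*√(262 + m))
l = -8129 (l = 2 - 8131 = -8129)
l/X(-279) = -8129*(-1/(2*√(262 - 279))) = -8129*I*√17/34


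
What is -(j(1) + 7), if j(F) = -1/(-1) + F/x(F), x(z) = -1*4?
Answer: -31/4 ≈ -7.7500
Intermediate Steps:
x(z) = -4
j(F) = 1 - F/4 (j(F) = -1/(-1) + F/(-4) = -1*(-1) + F*(-¼) = 1 - F/4)
-(j(1) + 7) = -((1 - ¼*1) + 7) = -((1 - ¼) + 7) = -(¾ + 7) = -1*31/4 = -31/4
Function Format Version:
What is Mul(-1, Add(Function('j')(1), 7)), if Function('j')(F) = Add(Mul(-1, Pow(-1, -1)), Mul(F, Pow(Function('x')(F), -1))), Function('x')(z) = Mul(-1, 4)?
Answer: Rational(-31, 4) ≈ -7.7500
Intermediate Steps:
Function('x')(z) = -4
Function('j')(F) = Add(1, Mul(Rational(-1, 4), F)) (Function('j')(F) = Add(Mul(-1, Pow(-1, -1)), Mul(F, Pow(-4, -1))) = Add(Mul(-1, -1), Mul(F, Rational(-1, 4))) = Add(1, Mul(Rational(-1, 4), F)))
Mul(-1, Add(Function('j')(1), 7)) = Mul(-1, Add(Add(1, Mul(Rational(-1, 4), 1)), 7)) = Mul(-1, Add(Add(1, Rational(-1, 4)), 7)) = Mul(-1, Add(Rational(3, 4), 7)) = Mul(-1, Rational(31, 4)) = Rational(-31, 4)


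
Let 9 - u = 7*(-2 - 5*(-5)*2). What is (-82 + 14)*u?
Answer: 22236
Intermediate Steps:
u = -327 (u = 9 - 7*(-2 - 5*(-5)*2) = 9 - 7*(-2 + 25*2) = 9 - 7*(-2 + 50) = 9 - 7*48 = 9 - 1*336 = 9 - 336 = -327)
(-82 + 14)*u = (-82 + 14)*(-327) = -68*(-327) = 22236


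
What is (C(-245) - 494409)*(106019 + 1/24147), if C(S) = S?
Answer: -1266334418915276/24147 ≈ -5.2443e+10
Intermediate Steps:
(C(-245) - 494409)*(106019 + 1/24147) = (-245 - 494409)*(106019 + 1/24147) = -494654*(106019 + 1/24147) = -494654*2560040794/24147 = -1266334418915276/24147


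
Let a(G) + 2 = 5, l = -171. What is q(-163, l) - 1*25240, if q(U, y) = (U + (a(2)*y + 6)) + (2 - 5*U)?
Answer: -25093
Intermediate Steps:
a(G) = 3 (a(G) = -2 + 5 = 3)
q(U, y) = 8 - 4*U + 3*y (q(U, y) = (U + (3*y + 6)) + (2 - 5*U) = (U + (6 + 3*y)) + (2 - 5*U) = (6 + U + 3*y) + (2 - 5*U) = 8 - 4*U + 3*y)
q(-163, l) - 1*25240 = (8 - 4*(-163) + 3*(-171)) - 1*25240 = (8 + 652 - 513) - 25240 = 147 - 25240 = -25093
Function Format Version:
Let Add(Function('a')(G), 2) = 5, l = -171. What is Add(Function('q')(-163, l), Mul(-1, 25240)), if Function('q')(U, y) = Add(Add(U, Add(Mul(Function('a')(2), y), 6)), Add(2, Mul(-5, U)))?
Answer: -25093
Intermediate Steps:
Function('a')(G) = 3 (Function('a')(G) = Add(-2, 5) = 3)
Function('q')(U, y) = Add(8, Mul(-4, U), Mul(3, y)) (Function('q')(U, y) = Add(Add(U, Add(Mul(3, y), 6)), Add(2, Mul(-5, U))) = Add(Add(U, Add(6, Mul(3, y))), Add(2, Mul(-5, U))) = Add(Add(6, U, Mul(3, y)), Add(2, Mul(-5, U))) = Add(8, Mul(-4, U), Mul(3, y)))
Add(Function('q')(-163, l), Mul(-1, 25240)) = Add(Add(8, Mul(-4, -163), Mul(3, -171)), Mul(-1, 25240)) = Add(Add(8, 652, -513), -25240) = Add(147, -25240) = -25093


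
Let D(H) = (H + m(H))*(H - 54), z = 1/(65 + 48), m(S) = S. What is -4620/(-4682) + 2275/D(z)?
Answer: -67976634355/28564882 ≈ -2379.7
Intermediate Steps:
z = 1/113 ≈ 0.0088496
D(H) = 2*H*(-54 + H) (D(H) = (H + H)*(H - 54) = (2*H)*(-54 + H) = 2*H*(-54 + H))
-4620/(-4682) + 2275/D(z) = -4620/(-4682) + 2275/((2*(1/113)*(-54 + 1/113))) = -4620*(-1/4682) + 2275/((2*(1/113)*(-6101/113))) = 2310/2341 + 2275/(-12202/12769) = 2310/2341 + 2275*(-12769/12202) = 2310/2341 - 29049475/12202 = -67976634355/28564882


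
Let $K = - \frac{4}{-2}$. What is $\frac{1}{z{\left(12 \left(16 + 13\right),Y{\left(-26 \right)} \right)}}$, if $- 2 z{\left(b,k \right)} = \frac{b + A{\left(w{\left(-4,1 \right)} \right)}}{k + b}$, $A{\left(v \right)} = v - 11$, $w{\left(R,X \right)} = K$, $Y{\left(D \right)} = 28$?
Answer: $- \frac{752}{339} \approx -2.2183$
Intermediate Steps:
$K = 2$ ($K = \left(-4\right) \left(- \frac{1}{2}\right) = 2$)
$w{\left(R,X \right)} = 2$
$A{\left(v \right)} = -11 + v$ ($A{\left(v \right)} = v - 11 = -11 + v$)
$z{\left(b,k \right)} = - \frac{-9 + b}{2 \left(b + k\right)}$ ($z{\left(b,k \right)} = - \frac{\left(b + \left(-11 + 2\right)\right) \frac{1}{k + b}}{2} = - \frac{\left(b - 9\right) \frac{1}{b + k}}{2} = - \frac{\left(-9 + b\right) \frac{1}{b + k}}{2} = - \frac{\frac{1}{b + k} \left(-9 + b\right)}{2} = - \frac{-9 + b}{2 \left(b + k\right)}$)
$\frac{1}{z{\left(12 \left(16 + 13\right),Y{\left(-26 \right)} \right)}} = \frac{1}{\frac{1}{2} \frac{1}{12 \left(16 + 13\right) + 28} \left(9 - 12 \left(16 + 13\right)\right)} = \frac{1}{\frac{1}{2} \frac{1}{12 \cdot 29 + 28} \left(9 - 12 \cdot 29\right)} = \frac{1}{\frac{1}{2} \frac{1}{348 + 28} \left(9 - 348\right)} = \frac{1}{\frac{1}{2} \cdot \frac{1}{376} \left(9 - 348\right)} = \frac{1}{\frac{1}{2} \cdot \frac{1}{376} \left(-339\right)} = \frac{1}{- \frac{339}{752}} = - \frac{752}{339}$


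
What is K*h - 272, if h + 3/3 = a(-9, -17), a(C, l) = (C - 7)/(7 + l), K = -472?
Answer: -2776/5 ≈ -555.20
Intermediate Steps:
a(C, l) = (-7 + C)/(7 + l)
h = 3/5 (h = -1 + (-7 - 9)/(7 - 17) = -1 - 16/(-10) = -1 - 1/10*(-16) = -1 + 8/5 = 3/5 ≈ 0.60000)
K*h - 272 = -472*3/5 - 272 = -1416/5 - 272 = -2776/5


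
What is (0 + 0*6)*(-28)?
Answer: 0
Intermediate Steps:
(0 + 0*6)*(-28) = (0 + 0)*(-28) = 0*(-28) = 0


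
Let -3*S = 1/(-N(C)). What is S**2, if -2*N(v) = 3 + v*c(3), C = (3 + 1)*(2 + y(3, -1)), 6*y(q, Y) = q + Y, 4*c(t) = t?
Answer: 1/225 ≈ 0.0044444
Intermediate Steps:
c(t) = t/4
y(q, Y) = Y/6 + q/6 (y(q, Y) = (q + Y)/6 = (Y + q)/6 = Y/6 + q/6)
C = 28/3 (C = (3 + 1)*(2 + ((1/6)*(-1) + (1/6)*3)) = 4*(2 + (-1/6 + 1/2)) = 4*(2 + 1/3) = 4*(7/3) = 28/3 ≈ 9.3333)
N(v) = -3/2 - 3*v/8 (N(v) = -(3 + v*((1/4)*3))/2 = -(3 + v*(3/4))/2 = -(3 + 3*v/4)/2 = -3/2 - 3*v/8)
S = -1/15 (S = -(-1/(-3/2 - 3/8*28/3))/3 = -(-1/(-3/2 - 7/2))/3 = -1/(3*((-1*(-5)))) = -1/3/5 = -1/3*1/5 = -1/15 ≈ -0.066667)
S**2 = (-1/15)**2 = 1/225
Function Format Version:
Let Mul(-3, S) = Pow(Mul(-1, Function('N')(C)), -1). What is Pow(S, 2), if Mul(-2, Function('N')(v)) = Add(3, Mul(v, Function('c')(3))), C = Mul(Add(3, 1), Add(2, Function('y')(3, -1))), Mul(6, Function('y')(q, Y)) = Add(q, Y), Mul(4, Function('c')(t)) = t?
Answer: Rational(1, 225) ≈ 0.0044444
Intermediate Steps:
Function('c')(t) = Mul(Rational(1, 4), t)
Function('y')(q, Y) = Add(Mul(Rational(1, 6), Y), Mul(Rational(1, 6), q)) (Function('y')(q, Y) = Mul(Rational(1, 6), Add(q, Y)) = Mul(Rational(1, 6), Add(Y, q)) = Add(Mul(Rational(1, 6), Y), Mul(Rational(1, 6), q)))
C = Rational(28, 3) (C = Mul(Add(3, 1), Add(2, Add(Mul(Rational(1, 6), -1), Mul(Rational(1, 6), 3)))) = Mul(4, Add(2, Add(Rational(-1, 6), Rational(1, 2)))) = Mul(4, Add(2, Rational(1, 3))) = Mul(4, Rational(7, 3)) = Rational(28, 3) ≈ 9.3333)
Function('N')(v) = Add(Rational(-3, 2), Mul(Rational(-3, 8), v)) (Function('N')(v) = Mul(Rational(-1, 2), Add(3, Mul(v, Mul(Rational(1, 4), 3)))) = Mul(Rational(-1, 2), Add(3, Mul(v, Rational(3, 4)))) = Mul(Rational(-1, 2), Add(3, Mul(Rational(3, 4), v))) = Add(Rational(-3, 2), Mul(Rational(-3, 8), v)))
S = Rational(-1, 15) (S = Mul(Rational(-1, 3), Pow(Mul(-1, Add(Rational(-3, 2), Mul(Rational(-3, 8), Rational(28, 3)))), -1)) = Mul(Rational(-1, 3), Pow(Mul(-1, Add(Rational(-3, 2), Rational(-7, 2))), -1)) = Mul(Rational(-1, 3), Pow(Mul(-1, -5), -1)) = Mul(Rational(-1, 3), Pow(5, -1)) = Mul(Rational(-1, 3), Rational(1, 5)) = Rational(-1, 15) ≈ -0.066667)
Pow(S, 2) = Pow(Rational(-1, 15), 2) = Rational(1, 225)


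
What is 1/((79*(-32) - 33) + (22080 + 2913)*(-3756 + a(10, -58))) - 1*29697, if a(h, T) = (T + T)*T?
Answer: -2205793229594/74276635 ≈ -29697.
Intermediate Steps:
a(h, T) = 2*T**2 (a(h, T) = (2*T)*T = 2*T**2)
1/((79*(-32) - 33) + (22080 + 2913)*(-3756 + a(10, -58))) - 1*29697 = 1/((79*(-32) - 33) + (22080 + 2913)*(-3756 + 2*(-58)**2)) - 1*29697 = 1/((-2528 - 33) + 24993*(-3756 + 2*3364)) - 29697 = 1/(-2561 + 24993*(-3756 + 6728)) - 29697 = 1/(-2561 + 24993*2972) - 29697 = 1/(-2561 + 74279196) - 29697 = 1/74276635 - 29697 = -2205793229594/74276635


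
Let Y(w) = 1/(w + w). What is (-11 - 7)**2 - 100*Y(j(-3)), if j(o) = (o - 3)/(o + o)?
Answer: 274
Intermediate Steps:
j(o) = (-3 + o)/(2*o) (j(o) = (-3 + o)/((2*o)) = (-3 + o)*(1/(2*o)) = (-3 + o)/(2*o))
Y(w) = 1/(2*w)
(-11 - 7)**2 - 100*Y(j(-3)) = (-11 - 7)**2 - 50/((1/2)*(-3 - 3)/(-3)) = (-18)**2 - 50/((1/2)*(-1/3)*(-6)) = 324 - 50/1 = 324 - 50 = 274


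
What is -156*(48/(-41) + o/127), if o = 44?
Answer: 669552/5207 ≈ 128.59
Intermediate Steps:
-156*(48/(-41) + o/127) = -156*(48/(-41) + 44/127) = -156*(48*(-1/41) + 44*(1/127)) = -156*(-48/41 + 44/127) = -156*(-4292/5207) = 669552/5207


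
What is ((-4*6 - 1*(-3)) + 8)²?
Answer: 169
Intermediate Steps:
((-4*6 - 1*(-3)) + 8)² = ((-24 + 3) + 8)² = (-21 + 8)² = (-13)² = 169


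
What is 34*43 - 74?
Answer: 1388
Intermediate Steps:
34*43 - 74 = 1462 - 74 = 1388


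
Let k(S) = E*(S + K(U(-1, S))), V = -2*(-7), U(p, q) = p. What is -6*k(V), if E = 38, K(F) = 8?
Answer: -5016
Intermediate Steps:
V = 14
k(S) = 304 + 38*S (k(S) = 38*(S + 8) = 38*(8 + S) = 304 + 38*S)
-6*k(V) = -6*(304 + 38*14) = -6*(304 + 532) = -6*836 = -5016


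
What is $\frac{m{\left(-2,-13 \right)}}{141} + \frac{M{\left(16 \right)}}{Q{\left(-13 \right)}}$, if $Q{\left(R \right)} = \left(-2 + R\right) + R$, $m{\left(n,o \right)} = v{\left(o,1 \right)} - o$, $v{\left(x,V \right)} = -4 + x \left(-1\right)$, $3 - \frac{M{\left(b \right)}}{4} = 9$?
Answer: $\frac{1000}{987} \approx 1.0132$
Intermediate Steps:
$M{\left(b \right)} = -24$ ($M{\left(b \right)} = 12 - 36 = -24$)
$v{\left(x,V \right)} = -4 - x$
$m{\left(n,o \right)} = -4 - 2 o$ ($m{\left(n,o \right)} = \left(-4 - o\right) - o = -4 - 2 o$)
$Q{\left(R \right)} = -2 + 2 R$
$\frac{m{\left(-2,-13 \right)}}{141} + \frac{M{\left(16 \right)}}{Q{\left(-13 \right)}} = \frac{-4 - -26}{141} - \frac{24}{-2 + 2 \left(-13\right)} = \left(-4 + 26\right) \frac{1}{141} - \frac{24}{-2 - 26} = 22 \cdot \frac{1}{141} - \frac{24}{-28} = \frac{22}{141} - - \frac{6}{7} = \frac{22}{141} + \frac{6}{7} = \frac{1000}{987}$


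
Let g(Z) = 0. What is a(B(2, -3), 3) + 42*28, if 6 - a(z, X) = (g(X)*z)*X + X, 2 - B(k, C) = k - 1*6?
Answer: 1179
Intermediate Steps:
B(k, C) = 8 - k (B(k, C) = 2 - (k - 1*6) = 2 - (k - 6) = 2 - (-6 + k) = 2 + (6 - k) = 8 - k)
a(z, X) = 6 - X (a(z, X) = 6 - ((0*z)*X + X) = 6 - (0*X + X) = 6 - (0 + X) = 6 - X)
a(B(2, -3), 3) + 42*28 = (6 - 1*3) + 42*28 = (6 - 3) + 1176 = 3 + 1176 = 1179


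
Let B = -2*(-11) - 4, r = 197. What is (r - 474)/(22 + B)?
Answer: -277/40 ≈ -6.9250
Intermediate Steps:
B = 18 (B = 22 - 4 = 18)
(r - 474)/(22 + B) = (197 - 474)/(22 + 18) = -277/40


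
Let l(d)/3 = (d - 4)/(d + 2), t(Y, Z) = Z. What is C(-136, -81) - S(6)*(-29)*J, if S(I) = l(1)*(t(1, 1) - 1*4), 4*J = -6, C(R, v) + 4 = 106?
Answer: -579/2 ≈ -289.50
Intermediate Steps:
C(R, v) = 102 (C(R, v) = -4 + 106 = 102)
J = -3/2 (J = (1/4)*(-6) = -3/2 ≈ -1.5000)
l(d) = 3*(-4 + d)/(2 + d) (l(d) = 3*((d - 4)/(d + 2)) = 3*((-4 + d)/(2 + d)) = 3*(-4 + d)/(2 + d))
S(I) = 9 (S(I) = (3*(-4 + 1)/(2 + 1))*(1 - 1*4) = (3*(-3)/3)*(1 - 4) = (3*(1/3)*(-3))*(-3) = -3*(-3) = 9)
C(-136, -81) - S(6)*(-29)*J = 102 - 9*(-29)*(-3)/2 = 102 - (-261)*(-3)/2 = 102 - 1*783/2 = 102 - 783/2 = -579/2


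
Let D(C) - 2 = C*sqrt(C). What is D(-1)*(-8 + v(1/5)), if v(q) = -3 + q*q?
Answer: -548/25 + 274*I/25 ≈ -21.92 + 10.96*I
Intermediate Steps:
v(q) = -3 + q**2
D(C) = 2 + C**(3/2) (D(C) = 2 + C*sqrt(C) = 2 + C**(3/2))
D(-1)*(-8 + v(1/5)) = (2 + (-1)**(3/2))*(-8 + (-3 + (1/5)**2)) = (2 - I)*(-8 + (-3 + (1/5)**2)) = (2 - I)*(-8 + (-3 + 1/25)) = (2 - I)*(-8 - 74/25) = (2 - I)*(-274/25) = -548/25 + 274*I/25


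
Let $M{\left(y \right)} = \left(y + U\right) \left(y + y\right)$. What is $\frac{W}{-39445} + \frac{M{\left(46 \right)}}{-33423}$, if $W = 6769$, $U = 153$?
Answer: $- \frac{135485621}{188338605} \approx -0.71937$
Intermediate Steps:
$M{\left(y \right)} = 2 y \left(153 + y\right)$ ($M{\left(y \right)} = \left(y + 153\right) \left(y + y\right) = \left(153 + y\right) 2 y = 2 y \left(153 + y\right)$)
$\frac{W}{-39445} + \frac{M{\left(46 \right)}}{-33423} = \frac{6769}{-39445} + \frac{2 \cdot 46 \left(153 + 46\right)}{-33423} = 6769 \left(- \frac{1}{39445}\right) + 2 \cdot 46 \cdot 199 \left(- \frac{1}{33423}\right) = - \frac{967}{5635} + 18308 \left(- \frac{1}{33423}\right) = - \frac{967}{5635} - \frac{18308}{33423} = - \frac{135485621}{188338605}$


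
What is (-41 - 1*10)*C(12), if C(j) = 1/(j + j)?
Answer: -17/8 ≈ -2.1250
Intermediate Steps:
C(j) = 1/(2*j)
(-41 - 1*10)*C(12) = (-41 - 1*10)*((1/2)/12) = (-41 - 10)*((1/2)*(1/12)) = -51*1/24 = -17/8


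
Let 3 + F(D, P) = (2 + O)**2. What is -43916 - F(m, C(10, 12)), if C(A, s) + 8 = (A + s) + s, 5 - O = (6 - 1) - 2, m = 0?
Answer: -43929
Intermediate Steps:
O = 2 (O = 5 - ((6 - 1) - 2) = 5 - (5 - 2) = 5 - 1*3 = 5 - 3 = 2)
C(A, s) = -8 + A + 2*s (C(A, s) = -8 + ((A + s) + s) = -8 + (A + 2*s) = -8 + A + 2*s)
F(D, P) = 13 (F(D, P) = -3 + (2 + 2)**2 = -3 + 4**2 = -3 + 16 = 13)
-43916 - F(m, C(10, 12)) = -43916 - 1*13 = -43916 - 13 = -43929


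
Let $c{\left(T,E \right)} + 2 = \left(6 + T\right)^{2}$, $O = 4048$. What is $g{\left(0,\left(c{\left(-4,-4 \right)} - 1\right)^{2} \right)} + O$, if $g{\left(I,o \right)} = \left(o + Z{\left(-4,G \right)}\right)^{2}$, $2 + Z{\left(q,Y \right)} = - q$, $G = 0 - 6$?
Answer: $4057$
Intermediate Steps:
$G = -6$ ($G = 0 - 6 = -6$)
$Z{\left(q,Y \right)} = -2 - q$
$c{\left(T,E \right)} = -2 + \left(6 + T\right)^{2}$
$g{\left(I,o \right)} = \left(2 + o\right)^{2}$ ($g{\left(I,o \right)} = \left(o - -2\right)^{2} = \left(o + \left(-2 + 4\right)\right)^{2} = \left(o + 2\right)^{2} = \left(2 + o\right)^{2}$)
$g{\left(0,\left(c{\left(-4,-4 \right)} - 1\right)^{2} \right)} + O = \left(2 + \left(\left(-2 + \left(6 - 4\right)^{2}\right) - 1\right)^{2}\right)^{2} + 4048 = \left(2 + \left(\left(-2 + 2^{2}\right) - 1\right)^{2}\right)^{2} + 4048 = \left(2 + \left(\left(-2 + 4\right) - 1\right)^{2}\right)^{2} + 4048 = \left(2 + \left(2 - 1\right)^{2}\right)^{2} + 4048 = \left(2 + 1^{2}\right)^{2} + 4048 = \left(2 + 1\right)^{2} + 4048 = 3^{2} + 4048 = 9 + 4048 = 4057$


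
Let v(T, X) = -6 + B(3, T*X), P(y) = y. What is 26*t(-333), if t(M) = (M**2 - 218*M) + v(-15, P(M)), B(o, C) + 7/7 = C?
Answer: 4900246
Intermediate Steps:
B(o, C) = -1 + C
v(T, X) = -7 + T*X (v(T, X) = -6 + (-1 + T*X) = -7 + T*X)
t(M) = -7 + M**2 - 233*M (t(M) = (M**2 - 218*M) + (-7 - 15*M) = -7 + M**2 - 233*M)
26*t(-333) = 26*(-7 + (-333)**2 - 233*(-333)) = 26*(-7 + 110889 + 77589) = 26*188471 = 4900246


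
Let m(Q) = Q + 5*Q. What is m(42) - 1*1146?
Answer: -894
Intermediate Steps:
m(Q) = 6*Q
m(42) - 1*1146 = 6*42 - 1*1146 = 252 - 1146 = -894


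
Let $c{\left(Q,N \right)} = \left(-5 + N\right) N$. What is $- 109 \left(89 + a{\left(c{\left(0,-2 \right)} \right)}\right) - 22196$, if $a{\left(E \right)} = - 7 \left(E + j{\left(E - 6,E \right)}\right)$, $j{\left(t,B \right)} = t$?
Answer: $-15111$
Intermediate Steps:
$c{\left(Q,N \right)} = N \left(-5 + N\right)$
$a{\left(E \right)} = 42 - 14 E$ ($a{\left(E \right)} = - 7 \left(E + \left(E - 6\right)\right) = - 7 \left(E + \left(-6 + E\right)\right) = - 7 \left(-6 + 2 E\right) = 42 - 14 E$)
$- 109 \left(89 + a{\left(c{\left(0,-2 \right)} \right)}\right) - 22196 = - 109 \left(89 + \left(42 - 14 \left(- 2 \left(-5 - 2\right)\right)\right)\right) - 22196 = - 109 \left(89 + \left(42 - 14 \left(\left(-2\right) \left(-7\right)\right)\right)\right) - 22196 = - 109 \left(89 + \left(42 - 196\right)\right) - 22196 = - 109 \left(89 - 154\right) - 22196 = \left(-109\right) \left(-65\right) - 22196 = 7085 - 22196 = -15111$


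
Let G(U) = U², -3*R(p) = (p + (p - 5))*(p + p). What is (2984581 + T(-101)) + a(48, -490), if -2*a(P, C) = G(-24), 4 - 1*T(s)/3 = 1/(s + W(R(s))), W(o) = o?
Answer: 41896657898/14039 ≈ 2.9843e+6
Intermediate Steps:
R(p) = -2*p*(-5 + 2*p)/3 (R(p) = -(p + (p - 5))*(p + p)/3 = -(p + (-5 + p))*2*p/3 = -(-5 + 2*p)*2*p/3 = -2*p*(-5 + 2*p)/3)
T(s) = 12 - 3/(s + 2*s*(5 - 2*s)/3)
a(P, C) = -288 (a(P, C) = -½*(-24)² = -½*576 = -288)
(2984581 + T(-101)) + a(48, -490) = (2984581 + 3*(3 - 52*(-101) + 16*(-101)²)/(-101*(-13 + 4*(-101)))) - 288 = (2984581 + 3*(-1/101)*(3 + 5252 + 16*10201)/(-13 - 404)) - 288 = (2984581 + 3*(-1/101)*(3 + 5252 + 163216)/(-417)) - 288 = (2984581 + 3*(-1/101)*(-1/417)*168471) - 288 = (2984581 + 168471/14039) - 288 = 41900701130/14039 - 288 = 41896657898/14039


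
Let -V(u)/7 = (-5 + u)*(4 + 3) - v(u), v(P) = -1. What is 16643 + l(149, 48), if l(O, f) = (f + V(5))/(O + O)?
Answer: 4959655/298 ≈ 16643.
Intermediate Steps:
V(u) = 238 - 49*u (V(u) = -7*((-5 + u)*(4 + 3) - 1*(-1)) = -7*((-5 + u)*7 + 1) = -7*((-35 + 7*u) + 1) = -7*(-34 + 7*u) = 238 - 49*u)
l(O, f) = (-7 + f)/(2*O) (l(O, f) = (f + (238 - 49*5))/(O + O) = (f + (238 - 245))/((2*O)) = (f - 7)*(1/(2*O)) = (-7 + f)*(1/(2*O)) = (-7 + f)/(2*O))
16643 + l(149, 48) = 16643 + (½)*(-7 + 48)/149 = 16643 + (½)*(1/149)*41 = 16643 + 41/298 = 4959655/298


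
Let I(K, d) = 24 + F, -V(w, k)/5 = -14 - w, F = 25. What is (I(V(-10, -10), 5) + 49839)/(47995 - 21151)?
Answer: 12472/6711 ≈ 1.8584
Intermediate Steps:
V(w, k) = 70 + 5*w (V(w, k) = -5*(-14 - w) = 70 + 5*w)
I(K, d) = 49 (I(K, d) = 24 + 25 = 49)
(I(V(-10, -10), 5) + 49839)/(47995 - 21151) = (49 + 49839)/(47995 - 21151) = 49888/26844 = 49888*(1/26844) = 12472/6711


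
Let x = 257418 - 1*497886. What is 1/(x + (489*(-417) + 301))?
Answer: -1/444080 ≈ -2.2518e-6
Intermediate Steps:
x = -240468 (x = 257418 - 497886 = -240468)
1/(x + (489*(-417) + 301)) = 1/(-240468 + (489*(-417) + 301)) = 1/(-240468 + (-203913 + 301)) = 1/(-240468 - 203612) = 1/(-444080) = -1/444080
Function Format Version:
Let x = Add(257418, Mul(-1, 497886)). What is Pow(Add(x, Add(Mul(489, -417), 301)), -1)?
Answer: Rational(-1, 444080) ≈ -2.2518e-6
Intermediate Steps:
x = -240468 (x = Add(257418, -497886) = -240468)
Pow(Add(x, Add(Mul(489, -417), 301)), -1) = Pow(Add(-240468, Add(Mul(489, -417), 301)), -1) = Pow(Add(-240468, Add(-203913, 301)), -1) = Pow(Add(-240468, -203612), -1) = Pow(-444080, -1) = Rational(-1, 444080)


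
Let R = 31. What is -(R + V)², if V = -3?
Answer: -784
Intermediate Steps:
-(R + V)² = -(31 - 3)² = -1*28² = -1*784 = -784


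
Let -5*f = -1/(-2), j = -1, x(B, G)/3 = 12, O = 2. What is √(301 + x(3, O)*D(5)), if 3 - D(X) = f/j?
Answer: √10135/5 ≈ 20.135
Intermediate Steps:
x(B, G) = 36 (x(B, G) = 3*12 = 36)
f = -⅒ (f = -(-1)/(5*(-2)) = -(-1)*(-1)/(5*2) = -⅕*½ = -⅒ ≈ -0.10000)
D(X) = 29/10 (D(X) = 3 - (-1)/(10*(-1)) = 3 - (-1)*(-1)/10 = 3 - 1*⅒ = 3 - ⅒ = 29/10)
√(301 + x(3, O)*D(5)) = √(301 + 36*(29/10)) = √(301 + 522/5) = √(2027/5) = √10135/5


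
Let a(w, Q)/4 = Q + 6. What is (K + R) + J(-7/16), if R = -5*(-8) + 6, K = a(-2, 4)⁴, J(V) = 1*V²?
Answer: 655371825/256 ≈ 2.5600e+6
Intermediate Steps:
a(w, Q) = 24 + 4*Q (a(w, Q) = 4*(Q + 6) = 4*(6 + Q) = 24 + 4*Q)
J(V) = V²
K = 2560000 (K = (24 + 4*4)⁴ = (24 + 16)⁴ = 40⁴ = 2560000)
R = 46 (R = 40 + 6 = 46)
(K + R) + J(-7/16) = (2560000 + 46) + (-7/16)² = 2560046 + (-7*1/16)² = 2560046 + (-7/16)² = 2560046 + 49/256 = 655371825/256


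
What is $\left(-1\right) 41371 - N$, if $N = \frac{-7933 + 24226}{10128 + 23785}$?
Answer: $- \frac{1403031016}{33913} \approx -41372.0$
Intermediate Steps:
$N = \frac{16293}{33913} \approx 0.48044$
$\left(-1\right) 41371 - N = \left(-1\right) 41371 - \frac{16293}{33913} = -41371 - \frac{16293}{33913} = - \frac{1403031016}{33913}$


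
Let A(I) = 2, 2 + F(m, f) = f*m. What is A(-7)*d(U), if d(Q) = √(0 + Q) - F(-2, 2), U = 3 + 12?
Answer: 12 + 2*√15 ≈ 19.746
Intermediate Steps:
U = 15
F(m, f) = -2 + f*m
d(Q) = 6 + √Q (d(Q) = √(0 + Q) - (-2 + 2*(-2)) = √Q - (-2 - 4) = √Q - 1*(-6) = √Q + 6 = 6 + √Q)
A(-7)*d(U) = 2*(6 + √15) = 12 + 2*√15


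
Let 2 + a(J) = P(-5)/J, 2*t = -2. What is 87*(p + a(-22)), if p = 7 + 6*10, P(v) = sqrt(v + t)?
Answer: 5655 - 87*I*sqrt(6)/22 ≈ 5655.0 - 9.6866*I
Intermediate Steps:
t = -1 (t = (1/2)*(-2) = -1)
P(v) = sqrt(-1 + v) (P(v) = sqrt(v - 1) = sqrt(-1 + v))
p = 67 (p = 7 + 60 = 67)
a(J) = -2 + I*sqrt(6)/J (a(J) = -2 + sqrt(-1 - 5)/J = -2 + sqrt(-6)/J = -2 + (I*sqrt(6))/J = -2 + I*sqrt(6)/J)
87*(p + a(-22)) = 87*(67 + (-2 + I*sqrt(6)/(-22))) = 87*(67 + (-2 + I*sqrt(6)*(-1/22))) = 87*(67 + (-2 - I*sqrt(6)/22)) = 87*(65 - I*sqrt(6)/22) = 5655 - 87*I*sqrt(6)/22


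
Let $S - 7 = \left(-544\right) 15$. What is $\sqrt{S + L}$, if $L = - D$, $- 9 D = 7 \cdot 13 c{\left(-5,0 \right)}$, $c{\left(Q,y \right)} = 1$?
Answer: $\frac{i \sqrt{73286}}{3} \approx 90.238 i$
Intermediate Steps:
$D = - \frac{91}{9}$ ($D = - \frac{7 \cdot 13 \cdot 1}{9} = - \frac{91 \cdot 1}{9} = \left(- \frac{1}{9}\right) 91 = - \frac{91}{9} \approx -10.111$)
$L = \frac{91}{9}$ ($L = \left(-1\right) \left(- \frac{91}{9}\right) = \frac{91}{9} \approx 10.111$)
$S = -8153$ ($S = 7 - 8160 = -8153$)
$\sqrt{S + L} = \sqrt{-8153 + \frac{91}{9}} = \sqrt{- \frac{73286}{9}} = \frac{i \sqrt{73286}}{3}$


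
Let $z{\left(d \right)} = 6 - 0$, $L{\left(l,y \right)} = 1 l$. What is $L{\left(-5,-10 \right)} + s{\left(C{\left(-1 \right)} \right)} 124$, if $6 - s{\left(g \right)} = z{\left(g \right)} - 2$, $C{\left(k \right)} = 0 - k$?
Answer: $243$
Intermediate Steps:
$L{\left(l,y \right)} = l$
$z{\left(d \right)} = 6$ ($z{\left(d \right)} = 6 + 0 = 6$)
$C{\left(k \right)} = - k$
$s{\left(g \right)} = 2$ ($s{\left(g \right)} = 6 - \left(6 - 2\right) = 6 - 4 = 2$)
$L{\left(-5,-10 \right)} + s{\left(C{\left(-1 \right)} \right)} 124 = -5 + 2 \cdot 124 = -5 + 248 = 243$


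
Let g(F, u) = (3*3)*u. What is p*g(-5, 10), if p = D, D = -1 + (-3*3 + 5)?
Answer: -450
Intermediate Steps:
D = -5 (D = -1 + (-9 + 5) = -1 - 4 = -5)
p = -5
g(F, u) = 9*u
p*g(-5, 10) = -45*10 = -5*90 = -450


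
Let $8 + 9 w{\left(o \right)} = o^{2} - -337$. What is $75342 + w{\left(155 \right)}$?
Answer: $78048$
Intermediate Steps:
$w{\left(o \right)} = \frac{329}{9} + \frac{o^{2}}{9}$ ($w{\left(o \right)} = - \frac{8}{9} + \frac{o^{2} - -337}{9} = - \frac{8}{9} + \frac{o^{2} + 337}{9} = - \frac{8}{9} + \frac{337 + o^{2}}{9} = - \frac{8}{9} + \left(\frac{337}{9} + \frac{o^{2}}{9}\right) = \frac{329}{9} + \frac{o^{2}}{9}$)
$75342 + w{\left(155 \right)} = 75342 + \left(\frac{329}{9} + \frac{155^{2}}{9}\right) = 75342 + \left(\frac{329}{9} + \frac{1}{9} \cdot 24025\right) = 75342 + \left(\frac{329}{9} + \frac{24025}{9}\right) = 75342 + 2706 = 78048$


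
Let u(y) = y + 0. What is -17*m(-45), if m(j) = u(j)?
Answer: 765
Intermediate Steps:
u(y) = y
m(j) = j
-17*m(-45) = -17*(-45) = 765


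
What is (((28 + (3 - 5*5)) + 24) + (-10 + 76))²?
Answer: 9216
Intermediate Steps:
(((28 + (3 - 5*5)) + 24) + (-10 + 76))² = (((28 + (3 - 25)) + 24) + 66)² = (((28 - 22) + 24) + 66)² = ((6 + 24) + 66)² = (30 + 66)² = 96² = 9216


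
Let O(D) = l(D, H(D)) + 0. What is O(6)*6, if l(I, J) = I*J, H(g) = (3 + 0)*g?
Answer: 648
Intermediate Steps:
H(g) = 3*g
O(D) = 3*D² (O(D) = D*(3*D) + 0 = 3*D² + 0 = 3*D²)
O(6)*6 = (3*6²)*6 = (3*36)*6 = 108*6 = 648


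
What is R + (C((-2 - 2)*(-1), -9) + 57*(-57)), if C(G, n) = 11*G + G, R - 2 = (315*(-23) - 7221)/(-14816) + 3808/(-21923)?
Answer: -519405103821/162405584 ≈ -3198.2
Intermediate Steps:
R = 455170563/162405584 (R = 2 + ((315*(-23) - 7221)/(-14816) + 3808/(-21923)) = 2 + ((-7245 - 7221)*(-1/14816) + 3808*(-1/21923)) = 2 + (-14466*(-1/14816) - 3808/21923) = 2 + (7233/7408 - 3808/21923) = 2 + 130359395/162405584 = 455170563/162405584 ≈ 2.8027)
C(G, n) = 12*G
R + (C((-2 - 2)*(-1), -9) + 57*(-57)) = 455170563/162405584 + (12*((-2 - 2)*(-1)) + 57*(-57)) = 455170563/162405584 + (12*(-4*(-1)) - 3249) = 455170563/162405584 + (12*4 - 3249) = 455170563/162405584 + (48 - 3249) = 455170563/162405584 - 3201 = -519405103821/162405584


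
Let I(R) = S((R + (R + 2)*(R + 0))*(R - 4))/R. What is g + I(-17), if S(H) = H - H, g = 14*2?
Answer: 28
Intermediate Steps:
g = 28
S(H) = 0
I(R) = 0 (I(R) = 0/R = 0)
g + I(-17) = 28 + 0 = 28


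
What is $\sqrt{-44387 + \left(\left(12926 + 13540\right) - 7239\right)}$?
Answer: $2 i \sqrt{6290} \approx 158.62 i$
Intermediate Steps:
$\sqrt{-44387 + \left(\left(12926 + 13540\right) - 7239\right)} = \sqrt{-44387 + \left(26466 - 7239\right)} = \sqrt{-44387 + 19227} = \sqrt{-25160} = 2 i \sqrt{6290}$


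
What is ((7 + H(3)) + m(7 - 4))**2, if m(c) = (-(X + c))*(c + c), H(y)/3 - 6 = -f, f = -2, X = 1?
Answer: 49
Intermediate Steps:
H(y) = 24 (H(y) = 18 + 3*(-1*(-2)) = 18 + 3*2 = 18 + 6 = 24)
m(c) = 2*c*(-1 - c) (m(c) = (-(1 + c))*(c + c) = (-1 - c)*(2*c) = 2*c*(-1 - c))
((7 + H(3)) + m(7 - 4))**2 = ((7 + 24) - 2*(7 - 4)*(1 + (7 - 4)))**2 = (31 - 2*3*(1 + 3))**2 = (31 - 2*3*4)**2 = (31 - 24)**2 = 7**2 = 49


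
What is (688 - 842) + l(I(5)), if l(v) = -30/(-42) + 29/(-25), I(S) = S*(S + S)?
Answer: -27028/175 ≈ -154.45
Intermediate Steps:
I(S) = 2*S**2 (I(S) = S*(2*S) = 2*S**2)
l(v) = -78/175 (l(v) = -30*(-1/42) + 29*(-1/25) = 5/7 - 29/25 = -78/175)
(688 - 842) + l(I(5)) = (688 - 842) - 78/175 = -154 - 78/175 = -27028/175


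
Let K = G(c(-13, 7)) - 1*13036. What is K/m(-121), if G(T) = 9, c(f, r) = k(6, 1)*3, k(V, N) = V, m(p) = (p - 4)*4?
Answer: 13027/500 ≈ 26.054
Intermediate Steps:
m(p) = -16 + 4*p (m(p) = (-4 + p)*4 = -16 + 4*p)
c(f, r) = 18 (c(f, r) = 6*3 = 18)
K = -13027 (K = 9 - 1*13036 = 9 - 13036 = -13027)
K/m(-121) = -13027/(-16 + 4*(-121)) = -13027/(-16 - 484) = -13027/(-500) = -13027*(-1/500) = 13027/500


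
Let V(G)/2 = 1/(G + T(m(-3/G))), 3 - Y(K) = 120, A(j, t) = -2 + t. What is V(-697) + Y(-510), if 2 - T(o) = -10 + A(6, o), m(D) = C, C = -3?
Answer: -39781/340 ≈ -117.00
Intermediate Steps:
m(D) = -3
T(o) = 14 - o (T(o) = 2 - (-10 + (-2 + o)) = 2 - (-12 + o) = 2 + (12 - o) = 14 - o)
Y(K) = -117 (Y(K) = 3 - 1*120 = 3 - 120 = -117)
V(G) = 2/(17 + G) (V(G) = 2/(G + (14 - 1*(-3))) = 2/(G + (14 + 3)) = 2/(G + 17) = 2/(17 + G))
V(-697) + Y(-510) = 2/(17 - 697) - 117 = 2/(-680) - 117 = 2*(-1/680) - 117 = -1/340 - 117 = -39781/340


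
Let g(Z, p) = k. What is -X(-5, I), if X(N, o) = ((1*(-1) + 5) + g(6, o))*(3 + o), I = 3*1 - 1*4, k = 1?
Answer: -10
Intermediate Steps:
g(Z, p) = 1
I = -1 (I = 3 - 4 = -1)
X(N, o) = 15 + 5*o (X(N, o) = ((1*(-1) + 5) + 1)*(3 + o) = ((-1 + 5) + 1)*(3 + o) = (4 + 1)*(3 + o) = 5*(3 + o) = 15 + 5*o)
-X(-5, I) = -(15 + 5*(-1)) = -(15 - 5) = -1*10 = -10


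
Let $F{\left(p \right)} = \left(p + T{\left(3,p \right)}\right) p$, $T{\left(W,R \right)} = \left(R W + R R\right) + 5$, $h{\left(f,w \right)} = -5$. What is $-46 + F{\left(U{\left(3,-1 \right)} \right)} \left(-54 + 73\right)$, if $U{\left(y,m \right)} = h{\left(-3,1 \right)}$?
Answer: $-996$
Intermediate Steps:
$U{\left(y,m \right)} = -5$
$T{\left(W,R \right)} = 5 + R^{2} + R W$ ($T{\left(W,R \right)} = \left(R W + R^{2}\right) + 5 = \left(R^{2} + R W\right) + 5 = 5 + R^{2} + R W$)
$F{\left(p \right)} = p \left(5 + p^{2} + 4 p\right)$ ($F{\left(p \right)} = \left(p + \left(5 + p^{2} + p 3\right)\right) p = \left(p + \left(5 + p^{2} + 3 p\right)\right) p = \left(5 + p^{2} + 4 p\right) p = p \left(5 + p^{2} + 4 p\right)$)
$-46 + F{\left(U{\left(3,-1 \right)} \right)} \left(-54 + 73\right) = -46 + - 5 \left(5 + \left(-5\right)^{2} + 4 \left(-5\right)\right) \left(-54 + 73\right) = -46 + - 5 \left(5 + 25 - 20\right) 19 = -46 + \left(-5\right) 10 \cdot 19 = -46 - 950 = -996$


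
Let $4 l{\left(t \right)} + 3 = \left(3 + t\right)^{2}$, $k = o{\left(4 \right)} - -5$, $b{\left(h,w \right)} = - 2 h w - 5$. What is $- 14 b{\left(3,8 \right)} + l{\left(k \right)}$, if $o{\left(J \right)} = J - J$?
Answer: $\frac{3029}{4} \approx 757.25$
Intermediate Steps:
$b{\left(h,w \right)} = -5 - 2 h w$ ($b{\left(h,w \right)} = - 2 h w - 5 = -5 - 2 h w$)
$o{\left(J \right)} = 0$
$k = 5$ ($k = 0 - -5 = 0 + 5 = 5$)
$l{\left(t \right)} = - \frac{3}{4} + \frac{\left(3 + t\right)^{2}}{4}$
$- 14 b{\left(3,8 \right)} + l{\left(k \right)} = - 14 \left(-5 - 6 \cdot 8\right) - \left(\frac{3}{4} - \frac{\left(3 + 5\right)^{2}}{4}\right) = - 14 \left(-5 - 48\right) - \left(\frac{3}{4} - \frac{8^{2}}{4}\right) = \left(-14\right) \left(-53\right) + \left(- \frac{3}{4} + \frac{1}{4} \cdot 64\right) = 742 + \left(- \frac{3}{4} + 16\right) = 742 + \frac{61}{4} = \frac{3029}{4}$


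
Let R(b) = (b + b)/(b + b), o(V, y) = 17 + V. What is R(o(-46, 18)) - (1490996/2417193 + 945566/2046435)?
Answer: -130071186181/1648876118985 ≈ -0.078885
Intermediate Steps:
R(b) = 1 (R(b) = (2*b)/((2*b)) = (2*b)*(1/(2*b)) = 1)
R(o(-46, 18)) - (1490996/2417193 + 945566/2046435) = 1 - (1490996/2417193 + 945566/2046435) = 1 - 1*1778947305166/1648876118985 = 1 - 1778947305166/1648876118985 = -130071186181/1648876118985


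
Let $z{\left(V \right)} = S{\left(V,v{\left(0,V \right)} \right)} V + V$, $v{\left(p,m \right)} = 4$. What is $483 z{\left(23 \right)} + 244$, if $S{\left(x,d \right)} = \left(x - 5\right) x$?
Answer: $4610479$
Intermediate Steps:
$S{\left(x,d \right)} = x \left(-5 + x\right)$ ($S{\left(x,d \right)} = \left(-5 + x\right) x = x \left(-5 + x\right)$)
$z{\left(V \right)} = V + V^{2} \left(-5 + V\right)$ ($z{\left(V \right)} = V \left(-5 + V\right) V + V = V^{2} \left(-5 + V\right) + V = V + V^{2} \left(-5 + V\right)$)
$483 z{\left(23 \right)} + 244 = 483 \cdot 23 \left(1 + 23 \left(-5 + 23\right)\right) + 244 = 483 \cdot 23 \left(1 + 23 \cdot 18\right) + 244 = 483 \cdot 23 \left(1 + 414\right) + 244 = 483 \cdot 23 \cdot 415 + 244 = 483 \cdot 9545 + 244 = 4610235 + 244 = 4610479$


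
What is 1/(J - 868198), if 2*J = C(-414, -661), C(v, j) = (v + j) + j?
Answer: -1/869066 ≈ -1.1507e-6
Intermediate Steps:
C(v, j) = v + 2*j (C(v, j) = (j + v) + j = v + 2*j)
J = -868 (J = (-414 + 2*(-661))/2 = (-414 - 1322)/2 = (½)*(-1736) = -868)
1/(J - 868198) = 1/(-868 - 868198) = 1/(-869066) = -1/869066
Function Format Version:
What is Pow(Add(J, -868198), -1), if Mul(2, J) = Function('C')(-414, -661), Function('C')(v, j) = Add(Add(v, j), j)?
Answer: Rational(-1, 869066) ≈ -1.1507e-6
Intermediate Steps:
Function('C')(v, j) = Add(v, Mul(2, j)) (Function('C')(v, j) = Add(Add(j, v), j) = Add(v, Mul(2, j)))
J = -868 (J = Mul(Rational(1, 2), Add(-414, Mul(2, -661))) = Mul(Rational(1, 2), Add(-414, -1322)) = Mul(Rational(1, 2), -1736) = -868)
Pow(Add(J, -868198), -1) = Pow(Add(-868, -868198), -1) = Pow(-869066, -1) = Rational(-1, 869066)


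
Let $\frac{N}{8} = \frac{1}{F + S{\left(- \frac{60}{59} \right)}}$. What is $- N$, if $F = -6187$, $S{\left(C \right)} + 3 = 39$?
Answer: $\frac{8}{6151} \approx 0.0013006$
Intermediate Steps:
$S{\left(C \right)} = 36$ ($S{\left(C \right)} = -3 + 39 = 36$)
$N = - \frac{8}{6151}$ ($N = \frac{8}{-6187 + 36} = \frac{8}{-6151} = 8 \left(- \frac{1}{6151}\right) = - \frac{8}{6151} \approx -0.0013006$)
$- N = \left(-1\right) \left(- \frac{8}{6151}\right) = \frac{8}{6151}$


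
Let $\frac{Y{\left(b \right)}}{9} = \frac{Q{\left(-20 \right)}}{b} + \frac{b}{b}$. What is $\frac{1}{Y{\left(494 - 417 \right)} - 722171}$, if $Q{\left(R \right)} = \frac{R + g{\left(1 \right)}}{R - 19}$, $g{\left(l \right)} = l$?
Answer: $- \frac{1001}{722884105} \approx -1.3847 \cdot 10^{-6}$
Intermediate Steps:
$Q{\left(R \right)} = \frac{1 + R}{-19 + R}$ ($Q{\left(R \right)} = \frac{R + 1}{R - 19} = \frac{1 + R}{-19 + R}$)
$Y{\left(b \right)} = 9 + \frac{57}{13 b}$ ($Y{\left(b \right)} = 9 \left(\frac{\frac{1}{-19 - 20} \left(1 - 20\right)}{b} + \frac{b}{b}\right) = 9 \left(\frac{\frac{1}{-39} \left(-19\right)}{b} + 1\right) = 9 \left(\frac{\left(- \frac{1}{39}\right) \left(-19\right)}{b} + 1\right) = 9 \left(\frac{19}{39 b} + 1\right) = 9 \left(1 + \frac{19}{39 b}\right) = 9 + \frac{57}{13 b}$)
$\frac{1}{Y{\left(494 - 417 \right)} - 722171} = \frac{1}{\left(9 + \frac{57}{13 \left(494 - 417\right)}\right) - 722171} = \frac{1}{\left(9 + \frac{57}{13 \cdot 77}\right) - 722171} = \frac{1}{\left(9 + \frac{57}{13} \cdot \frac{1}{77}\right) - 722171} = \frac{1}{\left(9 + \frac{57}{1001}\right) - 722171} = \frac{1}{\frac{9066}{1001} - 722171} = \frac{1}{- \frac{722884105}{1001}} = - \frac{1001}{722884105}$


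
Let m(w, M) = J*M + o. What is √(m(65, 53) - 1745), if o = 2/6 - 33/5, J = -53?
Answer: 14*I*√5235/15 ≈ 67.53*I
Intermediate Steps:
o = -94/15 (o = 2*(⅙) - 33*⅕ = ⅓ - 33/5 = -94/15 ≈ -6.2667)
m(w, M) = -94/15 - 53*M (m(w, M) = -53*M - 94/15 = -94/15 - 53*M)
√(m(65, 53) - 1745) = √((-94/15 - 53*53) - 1745) = √((-94/15 - 2809) - 1745) = √(-42229/15 - 1745) = √(-68404/15) = 14*I*√5235/15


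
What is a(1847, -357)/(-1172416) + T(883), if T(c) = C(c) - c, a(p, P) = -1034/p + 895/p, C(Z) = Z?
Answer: 139/2165452352 ≈ 6.4190e-8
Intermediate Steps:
a(p, P) = -139/p
T(c) = 0 (T(c) = c - c = 0)
a(1847, -357)/(-1172416) + T(883) = -139/1847/(-1172416) + 0 = -139*1/1847*(-1/1172416) + 0 = -139/1847*(-1/1172416) + 0 = 139/2165452352 + 0 = 139/2165452352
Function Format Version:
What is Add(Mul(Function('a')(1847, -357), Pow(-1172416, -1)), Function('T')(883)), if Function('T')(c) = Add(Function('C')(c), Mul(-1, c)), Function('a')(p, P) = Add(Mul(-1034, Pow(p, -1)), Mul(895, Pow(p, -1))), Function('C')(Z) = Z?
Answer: Rational(139, 2165452352) ≈ 6.4190e-8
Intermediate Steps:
Function('a')(p, P) = Mul(-139, Pow(p, -1))
Function('T')(c) = 0 (Function('T')(c) = Add(c, Mul(-1, c)) = 0)
Add(Mul(Function('a')(1847, -357), Pow(-1172416, -1)), Function('T')(883)) = Add(Mul(Mul(-139, Pow(1847, -1)), Pow(-1172416, -1)), 0) = Add(Mul(Mul(-139, Rational(1, 1847)), Rational(-1, 1172416)), 0) = Add(Mul(Rational(-139, 1847), Rational(-1, 1172416)), 0) = Add(Rational(139, 2165452352), 0) = Rational(139, 2165452352)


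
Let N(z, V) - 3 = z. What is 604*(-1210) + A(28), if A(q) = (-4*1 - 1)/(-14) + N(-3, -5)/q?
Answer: -10231755/14 ≈ -7.3084e+5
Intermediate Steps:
N(z, V) = 3 + z
A(q) = 5/14 (A(q) = (-4*1 - 1)/(-14) + (3 - 3)/q = (-4 - 1)*(-1/14) + 0/q = -5*(-1/14) + 0 = 5/14 + 0 = 5/14)
604*(-1210) + A(28) = 604*(-1210) + 5/14 = -730840 + 5/14 = -10231755/14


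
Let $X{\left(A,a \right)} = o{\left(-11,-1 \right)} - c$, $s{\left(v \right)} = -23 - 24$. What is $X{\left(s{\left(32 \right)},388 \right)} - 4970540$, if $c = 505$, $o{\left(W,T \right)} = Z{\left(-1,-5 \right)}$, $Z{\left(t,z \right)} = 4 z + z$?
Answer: $-4971070$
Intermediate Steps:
$s{\left(v \right)} = -47$ ($s{\left(v \right)} = -23 - 24 = -47$)
$Z{\left(t,z \right)} = 5 z$
$o{\left(W,T \right)} = -25$ ($o{\left(W,T \right)} = 5 \left(-5\right) = -25$)
$X{\left(A,a \right)} = -530$ ($X{\left(A,a \right)} = -25 - 505 = -530$)
$X{\left(s{\left(32 \right)},388 \right)} - 4970540 = -530 - 4970540 = -4971070$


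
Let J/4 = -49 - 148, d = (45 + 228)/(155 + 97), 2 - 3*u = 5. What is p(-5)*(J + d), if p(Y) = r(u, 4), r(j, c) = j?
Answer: 9443/12 ≈ 786.92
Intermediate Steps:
u = -1 (u = ⅔ - ⅓*5 = ⅔ - 5/3 = -1)
p(Y) = -1
d = 13/12 (d = 273/252 = 273*(1/252) = 13/12 ≈ 1.0833)
J = -788 (J = 4*(-49 - 148) = 4*(-197) = -788)
p(-5)*(J + d) = -(-788 + 13/12) = -1*(-9443/12) = 9443/12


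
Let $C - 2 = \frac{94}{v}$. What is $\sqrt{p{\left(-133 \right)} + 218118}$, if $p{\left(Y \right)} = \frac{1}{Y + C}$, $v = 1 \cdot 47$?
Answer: $\frac{7 \sqrt{74075541}}{129} \approx 467.03$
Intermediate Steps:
$v = 47$
$C = 4$ ($C = 2 + \frac{94}{47} = 2 + 94 \cdot \frac{1}{47} = 2 + 2 = 4$)
$p{\left(Y \right)} = \frac{1}{4 + Y}$ ($p{\left(Y \right)} = \frac{1}{Y + 4} = \frac{1}{4 + Y}$)
$\sqrt{p{\left(-133 \right)} + 218118} = \sqrt{\frac{1}{4 - 133} + 218118} = \sqrt{\frac{1}{-129} + 218118} = \sqrt{- \frac{1}{129} + 218118} = \sqrt{\frac{28137221}{129}} = \frac{7 \sqrt{74075541}}{129}$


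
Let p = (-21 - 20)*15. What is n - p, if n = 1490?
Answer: 2105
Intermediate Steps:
p = -615 (p = -41*15 = -615)
n - p = 1490 - 1*(-615) = 1490 + 615 = 2105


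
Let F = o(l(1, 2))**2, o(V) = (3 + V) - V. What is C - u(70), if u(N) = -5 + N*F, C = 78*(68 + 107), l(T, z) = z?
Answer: 13025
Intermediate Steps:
o(V) = 3
C = 13650 (C = 78*175 = 13650)
F = 9 (F = 3**2 = 9)
u(N) = -5 + 9*N (u(N) = -5 + N*9 = -5 + 9*N)
C - u(70) = 13650 - (-5 + 9*70) = 13650 - (-5 + 630) = 13650 - 1*625 = 13650 - 625 = 13025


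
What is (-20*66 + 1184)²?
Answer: 18496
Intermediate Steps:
(-20*66 + 1184)² = (-1320 + 1184)² = (-136)² = 18496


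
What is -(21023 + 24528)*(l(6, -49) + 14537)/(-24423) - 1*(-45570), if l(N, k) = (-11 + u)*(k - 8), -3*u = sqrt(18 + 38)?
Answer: 1803691474/24423 + 1730938*sqrt(14)/24423 ≈ 74117.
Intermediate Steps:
u = -2*sqrt(14)/3 (u = -sqrt(18 + 38)/3 = -2*sqrt(14)/3 ≈ -2.4944)
l(N, k) = (-11 - 2*sqrt(14)/3)*(-8 + k) (l(N, k) = (-11 - 2*sqrt(14)/3)*(k - 8) = (-11 - 2*sqrt(14)/3)*(-8 + k))
-(21023 + 24528)*(l(6, -49) + 14537)/(-24423) - 1*(-45570) = -(21023 + 24528)*((88 - 11*(-49) + 16*sqrt(14)/3 - 2/3*(-49)*sqrt(14)) + 14537)/(-24423) - 1*(-45570) = -45551*((88 + 539 + 16*sqrt(14)/3 + 98*sqrt(14)/3) + 14537)*(-1)/24423 + 45570 = -45551*((627 + 38*sqrt(14)) + 14537)*(-1)/24423 + 45570 = -45551*(15164 + 38*sqrt(14))*(-1)/24423 + 45570 = -(690735364 + 1730938*sqrt(14))*(-1)/24423 + 45570 = -(-690735364/24423 - 1730938*sqrt(14)/24423) + 45570 = (690735364/24423 + 1730938*sqrt(14)/24423) + 45570 = 1803691474/24423 + 1730938*sqrt(14)/24423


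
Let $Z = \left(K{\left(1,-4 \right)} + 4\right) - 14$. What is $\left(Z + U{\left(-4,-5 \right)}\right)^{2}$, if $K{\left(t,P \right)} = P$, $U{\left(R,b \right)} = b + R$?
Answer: $529$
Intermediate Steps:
$U{\left(R,b \right)} = R + b$
$Z = -14$ ($Z = \left(-4 + 4\right) - 14 = 0 - 14 = -14$)
$\left(Z + U{\left(-4,-5 \right)}\right)^{2} = \left(-14 - 9\right)^{2} = \left(-23\right)^{2} = 529$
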